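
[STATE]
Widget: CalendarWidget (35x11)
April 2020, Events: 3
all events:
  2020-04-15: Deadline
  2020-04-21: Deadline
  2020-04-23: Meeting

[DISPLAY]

             April 2020            
Mo Tu We Th Fr Sa Su               
       1  2  3  4  5               
 6  7  8  9 10 11 12               
13 14 15* 16 17 18 19              
20 21* 22 23* 24 25 26             
27 28 29 30                        
                                   
                                   
                                   
                                   


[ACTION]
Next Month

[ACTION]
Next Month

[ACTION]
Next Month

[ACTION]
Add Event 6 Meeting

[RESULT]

             July 2020             
Mo Tu We Th Fr Sa Su               
       1  2  3  4  5               
 6*  7  8  9 10 11 12              
13 14 15 16 17 18 19               
20 21 22 23 24 25 26               
27 28 29 30 31                     
                                   
                                   
                                   
                                   


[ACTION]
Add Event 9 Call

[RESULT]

             July 2020             
Mo Tu We Th Fr Sa Su               
       1  2  3  4  5               
 6*  7  8  9* 10 11 12             
13 14 15 16 17 18 19               
20 21 22 23 24 25 26               
27 28 29 30 31                     
                                   
                                   
                                   
                                   


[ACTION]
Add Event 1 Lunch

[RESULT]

             July 2020             
Mo Tu We Th Fr Sa Su               
       1*  2  3  4  5              
 6*  7  8  9* 10 11 12             
13 14 15 16 17 18 19               
20 21 22 23 24 25 26               
27 28 29 30 31                     
                                   
                                   
                                   
                                   


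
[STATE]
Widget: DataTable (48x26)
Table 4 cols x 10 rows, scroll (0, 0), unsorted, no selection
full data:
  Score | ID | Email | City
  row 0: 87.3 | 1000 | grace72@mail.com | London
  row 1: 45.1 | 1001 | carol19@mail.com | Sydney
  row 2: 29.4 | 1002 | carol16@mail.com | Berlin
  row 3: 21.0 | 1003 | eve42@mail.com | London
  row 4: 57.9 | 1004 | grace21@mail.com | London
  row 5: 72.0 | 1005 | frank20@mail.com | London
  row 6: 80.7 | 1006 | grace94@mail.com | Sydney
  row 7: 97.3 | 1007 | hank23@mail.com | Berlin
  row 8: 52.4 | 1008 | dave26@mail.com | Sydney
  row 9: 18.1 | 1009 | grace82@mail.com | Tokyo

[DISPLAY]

Score│ID  │Email           │City                
─────┼────┼────────────────┼──────              
87.3 │1000│grace72@mail.com│London              
45.1 │1001│carol19@mail.com│Sydney              
29.4 │1002│carol16@mail.com│Berlin              
21.0 │1003│eve42@mail.com  │London              
57.9 │1004│grace21@mail.com│London              
72.0 │1005│frank20@mail.com│London              
80.7 │1006│grace94@mail.com│Sydney              
97.3 │1007│hank23@mail.com │Berlin              
52.4 │1008│dave26@mail.com │Sydney              
18.1 │1009│grace82@mail.com│Tokyo               
                                                
                                                
                                                
                                                
                                                
                                                
                                                
                                                
                                                
                                                
                                                
                                                
                                                
                                                


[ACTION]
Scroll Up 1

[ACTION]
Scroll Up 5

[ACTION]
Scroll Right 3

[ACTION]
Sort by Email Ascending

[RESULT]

Score│ID  │Email          ▲│City                
─────┼────┼────────────────┼──────              
29.4 │1002│carol16@mail.com│Berlin              
45.1 │1001│carol19@mail.com│Sydney              
52.4 │1008│dave26@mail.com │Sydney              
21.0 │1003│eve42@mail.com  │London              
72.0 │1005│frank20@mail.com│London              
57.9 │1004│grace21@mail.com│London              
87.3 │1000│grace72@mail.com│London              
18.1 │1009│grace82@mail.com│Tokyo               
80.7 │1006│grace94@mail.com│Sydney              
97.3 │1007│hank23@mail.com │Berlin              
                                                
                                                
                                                
                                                
                                                
                                                
                                                
                                                
                                                
                                                
                                                
                                                
                                                
                                                


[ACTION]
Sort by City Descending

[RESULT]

Score│ID  │Email           │City ▼              
─────┼────┼────────────────┼──────              
18.1 │1009│grace82@mail.com│Tokyo               
45.1 │1001│carol19@mail.com│Sydney              
52.4 │1008│dave26@mail.com │Sydney              
80.7 │1006│grace94@mail.com│Sydney              
21.0 │1003│eve42@mail.com  │London              
72.0 │1005│frank20@mail.com│London              
57.9 │1004│grace21@mail.com│London              
87.3 │1000│grace72@mail.com│London              
29.4 │1002│carol16@mail.com│Berlin              
97.3 │1007│hank23@mail.com │Berlin              
                                                
                                                
                                                
                                                
                                                
                                                
                                                
                                                
                                                
                                                
                                                
                                                
                                                
                                                


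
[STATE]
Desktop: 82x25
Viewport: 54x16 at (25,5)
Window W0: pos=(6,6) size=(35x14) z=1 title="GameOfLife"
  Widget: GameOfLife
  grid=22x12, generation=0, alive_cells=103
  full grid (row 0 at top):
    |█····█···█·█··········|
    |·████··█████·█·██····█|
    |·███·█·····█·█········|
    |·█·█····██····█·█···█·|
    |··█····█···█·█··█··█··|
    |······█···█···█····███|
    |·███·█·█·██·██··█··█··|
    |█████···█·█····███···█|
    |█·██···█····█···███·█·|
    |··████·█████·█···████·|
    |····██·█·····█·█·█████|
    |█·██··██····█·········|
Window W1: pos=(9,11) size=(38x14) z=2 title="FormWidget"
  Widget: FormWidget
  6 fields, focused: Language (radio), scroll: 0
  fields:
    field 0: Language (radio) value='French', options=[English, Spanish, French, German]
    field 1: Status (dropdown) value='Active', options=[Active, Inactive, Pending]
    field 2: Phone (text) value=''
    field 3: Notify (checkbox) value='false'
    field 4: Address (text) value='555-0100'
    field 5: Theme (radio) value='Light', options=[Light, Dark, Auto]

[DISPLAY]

                                                      
━━━━━━━━━━━━━━━┓                                      
               ┃                                      
───────────────┨                                      
               ┃                                      
···█           ┃                                      
━━━━━━━━━━━━━━━━━━━━━┓                                
                     ┃                                
─────────────────────┨                                
 ) English  ( ) Spani┃                                
Active             ▼]┃                                
                    ]┃                                
 ]                   ┃                                
555-0100            ]┃                                
●) Light  ( ) Dark  (┃                                
                     ┃                                


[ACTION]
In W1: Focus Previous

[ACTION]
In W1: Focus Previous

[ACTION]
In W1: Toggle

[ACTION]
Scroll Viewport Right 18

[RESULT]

                                                      
━━━━━━━━━━━━┓                                         
            ┃                                         
────────────┨                                         
            ┃                                         
█           ┃                                         
━━━━━━━━━━━━━━━━━━┓                                   
                  ┃                                   
──────────────────┨                                   
English  ( ) Spani┃                                   
ive             ▼]┃                                   
                 ]┃                                   
                  ┃                                   
-0100            ]┃                                   
Light  ( ) Dark  (┃                                   
                  ┃                                   


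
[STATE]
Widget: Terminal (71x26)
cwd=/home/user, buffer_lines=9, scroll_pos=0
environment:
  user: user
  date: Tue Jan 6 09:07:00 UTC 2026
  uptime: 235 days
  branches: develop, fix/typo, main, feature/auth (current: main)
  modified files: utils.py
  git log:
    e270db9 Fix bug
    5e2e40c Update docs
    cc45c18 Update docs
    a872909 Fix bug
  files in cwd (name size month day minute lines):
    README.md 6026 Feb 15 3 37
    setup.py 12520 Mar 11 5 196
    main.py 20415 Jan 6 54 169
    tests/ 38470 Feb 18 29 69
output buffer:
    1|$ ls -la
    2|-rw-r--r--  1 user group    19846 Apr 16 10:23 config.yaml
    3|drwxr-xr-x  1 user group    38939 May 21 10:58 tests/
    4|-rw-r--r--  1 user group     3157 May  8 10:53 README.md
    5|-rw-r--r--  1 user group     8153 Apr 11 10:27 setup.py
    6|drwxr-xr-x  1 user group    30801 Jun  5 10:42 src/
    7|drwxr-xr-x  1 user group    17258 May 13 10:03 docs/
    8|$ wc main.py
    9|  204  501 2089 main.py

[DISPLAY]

$ ls -la                                                               
-rw-r--r--  1 user group    19846 Apr 16 10:23 config.yaml             
drwxr-xr-x  1 user group    38939 May 21 10:58 tests/                  
-rw-r--r--  1 user group     3157 May  8 10:53 README.md               
-rw-r--r--  1 user group     8153 Apr 11 10:27 setup.py                
drwxr-xr-x  1 user group    30801 Jun  5 10:42 src/                    
drwxr-xr-x  1 user group    17258 May 13 10:03 docs/                   
$ wc main.py                                                           
  204  501 2089 main.py                                                
$ █                                                                    
                                                                       
                                                                       
                                                                       
                                                                       
                                                                       
                                                                       
                                                                       
                                                                       
                                                                       
                                                                       
                                                                       
                                                                       
                                                                       
                                                                       
                                                                       
                                                                       


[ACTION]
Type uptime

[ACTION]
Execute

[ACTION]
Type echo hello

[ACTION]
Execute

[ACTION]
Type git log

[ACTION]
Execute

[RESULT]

$ ls -la                                                               
-rw-r--r--  1 user group    19846 Apr 16 10:23 config.yaml             
drwxr-xr-x  1 user group    38939 May 21 10:58 tests/                  
-rw-r--r--  1 user group     3157 May  8 10:53 README.md               
-rw-r--r--  1 user group     8153 Apr 11 10:27 setup.py                
drwxr-xr-x  1 user group    30801 Jun  5 10:42 src/                    
drwxr-xr-x  1 user group    17258 May 13 10:03 docs/                   
$ wc main.py                                                           
  204  501 2089 main.py                                                
$ uptime                                                               
 10:00  up 235 days                                                    
$ echo hello                                                           
hello                                                                  
$ git log                                                              
e270db9 Fix bug                                                        
5e2e40c Update docs                                                    
cc45c18 Update docs                                                    
a872909 Fix bug                                                        
$ █                                                                    
                                                                       
                                                                       
                                                                       
                                                                       
                                                                       
                                                                       
                                                                       


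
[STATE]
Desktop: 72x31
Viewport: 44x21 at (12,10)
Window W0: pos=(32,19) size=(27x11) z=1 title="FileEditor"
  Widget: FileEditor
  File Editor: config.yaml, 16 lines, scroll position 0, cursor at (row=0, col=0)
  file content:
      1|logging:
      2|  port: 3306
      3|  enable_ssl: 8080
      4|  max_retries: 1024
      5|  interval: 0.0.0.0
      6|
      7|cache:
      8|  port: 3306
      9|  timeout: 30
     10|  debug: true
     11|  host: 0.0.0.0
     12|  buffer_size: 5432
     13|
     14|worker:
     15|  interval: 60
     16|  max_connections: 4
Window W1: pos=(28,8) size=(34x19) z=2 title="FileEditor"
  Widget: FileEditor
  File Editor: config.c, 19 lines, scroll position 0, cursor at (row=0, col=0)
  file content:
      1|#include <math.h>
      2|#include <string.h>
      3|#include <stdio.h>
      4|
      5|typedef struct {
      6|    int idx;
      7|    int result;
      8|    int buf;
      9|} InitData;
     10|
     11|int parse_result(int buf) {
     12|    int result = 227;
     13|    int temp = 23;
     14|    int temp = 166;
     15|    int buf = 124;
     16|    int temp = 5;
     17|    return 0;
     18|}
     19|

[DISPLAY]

                ┠───────────────────────────
                ┃█include <math.h>          
                ┃#include <string.h>        
                ┃#include <stdio.h>         
                ┃                           
                ┃typedef struct {           
                ┃    int idx;               
                ┃    int result;            
                ┃    int buf;               
                ┃} InitData;                
                ┃                           
                ┃int parse_result(int buf) {
                ┃    int result = 227;      
                ┃    int temp = 23;         
                ┃    int temp = 166;        
                ┃    int buf = 124;         
                ┗━━━━━━━━━━━━━━━━━━━━━━━━━━━
                    ┃                       
                    ┃cache:                 
                    ┗━━━━━━━━━━━━━━━━━━━━━━━
                                            


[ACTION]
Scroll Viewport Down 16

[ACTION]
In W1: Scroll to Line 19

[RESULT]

                ┠───────────────────────────
                ┃typedef struct {           
                ┃    int idx;               
                ┃    int result;            
                ┃    int buf;               
                ┃} InitData;                
                ┃                           
                ┃int parse_result(int buf) {
                ┃    int result = 227;      
                ┃    int temp = 23;         
                ┃    int temp = 166;        
                ┃    int buf = 124;         
                ┃    int temp = 5;          
                ┃    return 0;              
                ┃}                          
                ┃                           
                ┗━━━━━━━━━━━━━━━━━━━━━━━━━━━
                    ┃                       
                    ┃cache:                 
                    ┗━━━━━━━━━━━━━━━━━━━━━━━
                                            


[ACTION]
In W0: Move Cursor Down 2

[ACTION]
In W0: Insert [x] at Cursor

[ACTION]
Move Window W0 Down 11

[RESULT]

                ┠───────────────────────────
                ┃typedef struct {           
                ┃    int idx;               
                ┃    int result;            
                ┃    int buf;               
                ┃} InitData;                
                ┃                           
                ┃int parse_result(int buf) {
                ┃    int result = 227;      
                ┃    int temp = 23;         
                ┃    int temp = 166;        
                ┃    int buf = 124;         
                ┃    int temp = 5;          
                ┃    return 0;              
                ┃}                          
                ┃                           
                ┗━━━━━━━━━━━━━━━━━━━━━━━━━━━
                    ┃  interval: 0.0.0.0    
                    ┃                       
                    ┃cache:                 
                    ┗━━━━━━━━━━━━━━━━━━━━━━━


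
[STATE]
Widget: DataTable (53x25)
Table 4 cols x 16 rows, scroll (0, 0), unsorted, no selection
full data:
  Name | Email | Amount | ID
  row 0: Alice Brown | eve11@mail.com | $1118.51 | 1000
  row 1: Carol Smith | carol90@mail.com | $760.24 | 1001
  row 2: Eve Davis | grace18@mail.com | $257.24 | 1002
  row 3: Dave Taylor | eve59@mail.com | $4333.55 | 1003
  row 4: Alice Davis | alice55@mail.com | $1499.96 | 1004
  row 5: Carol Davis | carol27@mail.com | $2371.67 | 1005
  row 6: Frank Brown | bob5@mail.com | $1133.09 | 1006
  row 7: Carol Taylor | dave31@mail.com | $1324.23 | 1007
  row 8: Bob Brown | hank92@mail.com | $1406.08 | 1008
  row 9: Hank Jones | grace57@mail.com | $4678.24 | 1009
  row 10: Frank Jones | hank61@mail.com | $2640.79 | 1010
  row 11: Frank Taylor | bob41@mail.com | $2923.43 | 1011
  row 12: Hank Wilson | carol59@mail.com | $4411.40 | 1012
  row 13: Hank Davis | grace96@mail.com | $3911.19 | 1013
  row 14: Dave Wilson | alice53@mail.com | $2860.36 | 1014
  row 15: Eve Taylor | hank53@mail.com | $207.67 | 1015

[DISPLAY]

Name        │Email           │Amount  │ID            
────────────┼────────────────┼────────┼────          
Alice Brown │eve11@mail.com  │$1118.51│1000          
Carol Smith │carol90@mail.com│$760.24 │1001          
Eve Davis   │grace18@mail.com│$257.24 │1002          
Dave Taylor │eve59@mail.com  │$4333.55│1003          
Alice Davis │alice55@mail.com│$1499.96│1004          
Carol Davis │carol27@mail.com│$2371.67│1005          
Frank Brown │bob5@mail.com   │$1133.09│1006          
Carol Taylor│dave31@mail.com │$1324.23│1007          
Bob Brown   │hank92@mail.com │$1406.08│1008          
Hank Jones  │grace57@mail.com│$4678.24│1009          
Frank Jones │hank61@mail.com │$2640.79│1010          
Frank Taylor│bob41@mail.com  │$2923.43│1011          
Hank Wilson │carol59@mail.com│$4411.40│1012          
Hank Davis  │grace96@mail.com│$3911.19│1013          
Dave Wilson │alice53@mail.com│$2860.36│1014          
Eve Taylor  │hank53@mail.com │$207.67 │1015          
                                                     
                                                     
                                                     
                                                     
                                                     
                                                     
                                                     


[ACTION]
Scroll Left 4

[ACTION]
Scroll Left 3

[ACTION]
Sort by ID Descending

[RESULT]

Name        │Email           │Amount  │ID ▼          
────────────┼────────────────┼────────┼────          
Eve Taylor  │hank53@mail.com │$207.67 │1015          
Dave Wilson │alice53@mail.com│$2860.36│1014          
Hank Davis  │grace96@mail.com│$3911.19│1013          
Hank Wilson │carol59@mail.com│$4411.40│1012          
Frank Taylor│bob41@mail.com  │$2923.43│1011          
Frank Jones │hank61@mail.com │$2640.79│1010          
Hank Jones  │grace57@mail.com│$4678.24│1009          
Bob Brown   │hank92@mail.com │$1406.08│1008          
Carol Taylor│dave31@mail.com │$1324.23│1007          
Frank Brown │bob5@mail.com   │$1133.09│1006          
Carol Davis │carol27@mail.com│$2371.67│1005          
Alice Davis │alice55@mail.com│$1499.96│1004          
Dave Taylor │eve59@mail.com  │$4333.55│1003          
Eve Davis   │grace18@mail.com│$257.24 │1002          
Carol Smith │carol90@mail.com│$760.24 │1001          
Alice Brown │eve11@mail.com  │$1118.51│1000          
                                                     
                                                     
                                                     
                                                     
                                                     
                                                     
                                                     


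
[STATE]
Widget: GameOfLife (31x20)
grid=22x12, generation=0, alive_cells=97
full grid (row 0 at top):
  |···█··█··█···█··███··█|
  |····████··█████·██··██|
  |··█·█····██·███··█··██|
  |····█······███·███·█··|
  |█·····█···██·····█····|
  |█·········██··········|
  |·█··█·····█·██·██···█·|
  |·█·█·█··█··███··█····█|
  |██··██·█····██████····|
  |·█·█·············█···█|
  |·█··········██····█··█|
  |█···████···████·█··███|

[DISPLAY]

Gen: 0                         
···█··█··█···█··███··█         
····████··█████·██··██         
··█·█····██·███··█··██         
····█······███·███·█··         
█·····█···██·····█····         
█·········██··········         
·█··█·····█·██·██···█·         
·█·█·█··█··███··█····█         
██··██·█····██████····         
·█·█·············█···█         
·█··········██····█··█         
█···████···████·█··███         
                               
                               
                               
                               
                               
                               
                               


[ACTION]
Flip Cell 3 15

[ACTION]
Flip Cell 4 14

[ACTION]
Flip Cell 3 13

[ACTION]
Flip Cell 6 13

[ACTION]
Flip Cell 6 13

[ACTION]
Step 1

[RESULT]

Gen: 1                         
····█·██··██·████·█·██         
····█·███··········█··         
····█·█··█····█····█·█         
···█·█···█····████··█·         
················███···         
██·······█···████·····         
███·█····██··████·····         
·█·█·██···············         
██·█·██····█··██·█····         
·█··█··········█·██···         
███·███····█··█··███·█         
·····██····█··█····███         
                               
                               
                               
                               
                               
                               
                               


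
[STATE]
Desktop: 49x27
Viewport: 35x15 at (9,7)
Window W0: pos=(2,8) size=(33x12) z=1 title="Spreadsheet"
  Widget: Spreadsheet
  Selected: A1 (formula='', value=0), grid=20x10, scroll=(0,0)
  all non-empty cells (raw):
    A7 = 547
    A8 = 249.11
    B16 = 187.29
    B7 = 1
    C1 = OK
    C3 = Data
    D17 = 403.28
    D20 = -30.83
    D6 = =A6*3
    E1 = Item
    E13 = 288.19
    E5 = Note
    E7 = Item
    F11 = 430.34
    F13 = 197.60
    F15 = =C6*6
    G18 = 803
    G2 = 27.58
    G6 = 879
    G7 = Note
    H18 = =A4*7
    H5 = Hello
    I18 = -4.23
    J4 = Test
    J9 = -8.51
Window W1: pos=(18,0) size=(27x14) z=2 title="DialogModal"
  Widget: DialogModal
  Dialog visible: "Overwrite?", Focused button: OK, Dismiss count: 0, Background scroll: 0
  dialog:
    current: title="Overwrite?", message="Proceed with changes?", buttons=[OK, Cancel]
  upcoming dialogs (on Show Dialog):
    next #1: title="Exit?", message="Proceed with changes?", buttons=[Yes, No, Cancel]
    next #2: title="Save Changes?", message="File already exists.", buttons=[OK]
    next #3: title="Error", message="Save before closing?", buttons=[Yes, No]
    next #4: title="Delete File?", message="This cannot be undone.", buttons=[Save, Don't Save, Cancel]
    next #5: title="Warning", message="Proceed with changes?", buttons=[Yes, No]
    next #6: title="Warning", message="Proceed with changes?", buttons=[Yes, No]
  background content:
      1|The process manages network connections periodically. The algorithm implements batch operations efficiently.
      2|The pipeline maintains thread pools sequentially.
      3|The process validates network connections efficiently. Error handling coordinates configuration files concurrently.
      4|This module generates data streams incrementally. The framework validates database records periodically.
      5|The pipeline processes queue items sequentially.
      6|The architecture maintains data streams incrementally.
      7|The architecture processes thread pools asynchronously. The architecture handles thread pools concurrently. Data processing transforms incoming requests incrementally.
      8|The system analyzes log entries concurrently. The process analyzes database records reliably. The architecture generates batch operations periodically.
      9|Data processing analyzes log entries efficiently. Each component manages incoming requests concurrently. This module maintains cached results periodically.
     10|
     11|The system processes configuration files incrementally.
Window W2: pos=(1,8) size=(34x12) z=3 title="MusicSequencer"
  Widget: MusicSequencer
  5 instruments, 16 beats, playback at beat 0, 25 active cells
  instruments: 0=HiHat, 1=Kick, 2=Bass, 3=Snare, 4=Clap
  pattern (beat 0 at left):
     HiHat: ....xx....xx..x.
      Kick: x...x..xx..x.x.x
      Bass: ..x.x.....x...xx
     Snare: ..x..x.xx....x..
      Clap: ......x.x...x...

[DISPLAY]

         ┃Th│Proceed with change│qu
━━━━━━━━━━━━━━━━━━━━━━━━━┓el    │in
equencer                 ┃──────┘se
─────────────────────────┨zes log e
123456789012345          ┃analyzes 
···██····██··█·          ┃         
···█··██··█·█·█          ┃━━━━━━━━━
·█·█·····█···██          ┃         
·█··█·██····█··          ┃         
·····█·█···█···          ┃         
                         ┃         
                         ┃         
━━━━━━━━━━━━━━━━━━━━━━━━━┛         
                                   
                                   


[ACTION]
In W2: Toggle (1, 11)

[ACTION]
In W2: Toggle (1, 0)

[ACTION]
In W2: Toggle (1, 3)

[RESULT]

         ┃Th│Proceed with change│qu
━━━━━━━━━━━━━━━━━━━━━━━━━┓el    │in
equencer                 ┃──────┘se
─────────────────────────┨zes log e
123456789012345          ┃analyzes 
···██····██··█·          ┃         
··██··██····█·█          ┃━━━━━━━━━
·█·█·····█···██          ┃         
·█··█·██····█··          ┃         
·····█·█···█···          ┃         
                         ┃         
                         ┃         
━━━━━━━━━━━━━━━━━━━━━━━━━┛         
                                   
                                   


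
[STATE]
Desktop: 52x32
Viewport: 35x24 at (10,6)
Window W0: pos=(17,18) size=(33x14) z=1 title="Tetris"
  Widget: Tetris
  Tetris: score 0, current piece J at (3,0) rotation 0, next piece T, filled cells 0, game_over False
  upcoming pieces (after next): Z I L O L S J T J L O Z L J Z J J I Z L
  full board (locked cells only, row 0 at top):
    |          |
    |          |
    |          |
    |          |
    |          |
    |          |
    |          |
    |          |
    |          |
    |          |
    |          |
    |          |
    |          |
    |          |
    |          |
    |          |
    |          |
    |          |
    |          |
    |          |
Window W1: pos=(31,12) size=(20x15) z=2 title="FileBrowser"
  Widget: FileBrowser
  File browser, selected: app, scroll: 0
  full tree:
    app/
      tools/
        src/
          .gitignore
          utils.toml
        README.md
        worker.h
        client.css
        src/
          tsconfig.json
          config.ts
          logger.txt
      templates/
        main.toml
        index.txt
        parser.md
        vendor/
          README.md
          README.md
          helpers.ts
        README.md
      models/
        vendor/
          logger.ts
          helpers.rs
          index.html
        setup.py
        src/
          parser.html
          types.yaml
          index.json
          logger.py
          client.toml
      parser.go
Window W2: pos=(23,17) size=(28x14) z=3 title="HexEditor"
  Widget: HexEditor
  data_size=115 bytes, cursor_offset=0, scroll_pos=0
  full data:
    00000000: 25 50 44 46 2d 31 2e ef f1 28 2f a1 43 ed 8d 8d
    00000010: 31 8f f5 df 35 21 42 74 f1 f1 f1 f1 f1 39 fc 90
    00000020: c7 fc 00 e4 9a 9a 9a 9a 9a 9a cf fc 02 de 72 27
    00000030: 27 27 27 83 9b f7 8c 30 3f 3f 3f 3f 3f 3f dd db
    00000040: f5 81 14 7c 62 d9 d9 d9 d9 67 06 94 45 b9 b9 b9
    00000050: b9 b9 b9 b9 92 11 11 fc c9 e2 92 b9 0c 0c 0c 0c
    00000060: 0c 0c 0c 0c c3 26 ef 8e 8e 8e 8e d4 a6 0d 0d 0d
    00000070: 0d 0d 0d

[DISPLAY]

                                   
                                   
                                   
                                   
                                   
                                   
                     ┏━━━━━━━━━━━━━
                     ┃ FileBrowser 
                     ┠─────────────
                     ┃> [-] app/   
                     ┃    [+] tools
             ┏━━━━━━━━━━━━━━━━━━━━━
       ┏━━━━━┃ HexEditor           
       ┃ Tetr┠─────────────────────
       ┠─────┃00000000  25 50 44 46
       ┃     ┃00000010  31 8f f5 df
       ┃     ┃00000020  c7 fc 00 e4
       ┃     ┃00000030  27 27 27 83
       ┃     ┃00000040  f5 81 14 7c
       ┃     ┃00000050  b9 b9 b9 b9
       ┃     ┃00000060  0c 0c 0c 0c
       ┃     ┃00000070  0d 0d 0d   
       ┃     ┃                     
       ┃     ┃                     


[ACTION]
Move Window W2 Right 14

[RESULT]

                                   
                                   
                                   
                                   
                                   
                                   
                     ┏━━━━━━━━━━━━━
                     ┃ FileBrowser 
                     ┠─────────────
                     ┃> [-] app/   
                     ┃    [+] tools
              ┏━━━━━━━━━━━━━━━━━━━━
       ┏━━━━━━┃ HexEditor          
       ┃ Tetri┠────────────────────
       ┠──────┃00000000  25 50 44 4
       ┃      ┃00000010  31 8f f5 d
       ┃      ┃00000020  c7 fc 00 e
       ┃      ┃00000030  27 27 27 8
       ┃      ┃00000040  f5 81 14 7
       ┃      ┃00000050  b9 b9 b9 b
       ┃      ┃00000060  0c 0c 0c 0
       ┃      ┃00000070  0d 0d 0d  
       ┃      ┃                    
       ┃      ┃                    


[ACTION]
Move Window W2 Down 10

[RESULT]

                                   
                                   
                                   
                                   
                                   
                                   
                     ┏━━━━━━━━━━━━━
                     ┃ FileBrowser 
                     ┠─────────────
                     ┃> [-] app/   
                     ┃    [+] tools
                     ┃    [+] templ
       ┏━━━━━━┏━━━━━━━━━━━━━━━━━━━━
       ┃ Tetri┃ HexEditor          
       ┠──────┠────────────────────
       ┃      ┃00000000  25 50 44 4
       ┃      ┃00000010  31 8f f5 d
       ┃      ┃00000020  c7 fc 00 e
       ┃      ┃00000030  27 27 27 8
       ┃      ┃00000040  f5 81 14 7
       ┃      ┃00000050  b9 b9 b9 b
       ┃      ┃00000060  0c 0c 0c 0
       ┃      ┃00000070  0d 0d 0d  
       ┃      ┃                    


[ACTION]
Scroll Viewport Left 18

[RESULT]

                                   
                                   
                                   
                                   
                                   
                                   
                               ┏━━━
                               ┃ Fi
                               ┠───
                               ┃> [
                               ┃   
                               ┃   
                 ┏━━━━━━┏━━━━━━━━━━
                 ┃ Tetri┃ HexEditor
                 ┠──────┠──────────
                 ┃      ┃00000000  
                 ┃      ┃00000010  
                 ┃      ┃00000020  
                 ┃      ┃00000030  
                 ┃      ┃00000040  
                 ┃      ┃00000050  
                 ┃      ┃00000060  
                 ┃      ┃00000070  
                 ┃      ┃          


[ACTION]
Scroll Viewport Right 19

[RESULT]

                                   
                                   
                                   
                                   
                                   
                                   
              ┏━━━━━━━━━━━━━━━━━━┓ 
              ┃ FileBrowser      ┃ 
              ┠──────────────────┨ 
              ┃> [-] app/        ┃ 
              ┃    [+] tools/    ┃ 
              ┃    [+] templates/┃ 
┏━━━━━━┏━━━━━━━━━━━━━━━━━━━━━━━━━━┓
┃ Tetri┃ HexEditor                ┃
┠──────┠──────────────────────────┨
┃      ┃00000000  25 50 44 46 2d 3┃
┃      ┃00000010  31 8f f5 df 35 2┃
┃      ┃00000020  c7 fc 00 e4 9a 9┃
┃      ┃00000030  27 27 27 83 9b f┃
┃      ┃00000040  f5 81 14 7c 62 d┃
┃      ┃00000050  b9 b9 b9 b9 92 1┃
┃      ┃00000060  0c 0c 0c 0c c3 2┃
┃      ┃00000070  0d 0d 0d        ┃
┃      ┃                          ┃


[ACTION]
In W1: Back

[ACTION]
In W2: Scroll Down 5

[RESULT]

                                   
                                   
                                   
                                   
                                   
                                   
              ┏━━━━━━━━━━━━━━━━━━┓ 
              ┃ FileBrowser      ┃ 
              ┠──────────────────┨ 
              ┃> [-] app/        ┃ 
              ┃    [+] tools/    ┃ 
              ┃    [+] templates/┃ 
┏━━━━━━┏━━━━━━━━━━━━━━━━━━━━━━━━━━┓
┃ Tetri┃ HexEditor                ┃
┠──────┠──────────────────────────┨
┃      ┃00000050  b9 b9 b9 b9 92 1┃
┃      ┃00000060  0c 0c 0c 0c c3 2┃
┃      ┃00000070  0d 0d 0d        ┃
┃      ┃                          ┃
┃      ┃                          ┃
┃      ┃                          ┃
┃      ┃                          ┃
┃      ┃                          ┃
┃      ┃                          ┃
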